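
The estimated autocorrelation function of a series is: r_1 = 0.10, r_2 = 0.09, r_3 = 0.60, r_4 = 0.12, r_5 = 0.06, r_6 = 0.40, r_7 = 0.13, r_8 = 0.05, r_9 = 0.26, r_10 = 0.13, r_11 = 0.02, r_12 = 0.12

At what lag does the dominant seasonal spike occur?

3

The largest autocorrelation is r_3 = 0.60, with weaker echoes at lags 6 (0.40) and 9 (0.26); the remaining lags stay at or below 0.13.
The dominant spike at lag 3 indicates a seasonal period of 3.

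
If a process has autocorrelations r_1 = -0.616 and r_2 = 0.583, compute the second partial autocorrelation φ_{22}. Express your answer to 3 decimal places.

0.328

φ_{22} = (r_2 − r_1²) / (1 − r_1²)
r_1² = (-0.616)² = 0.379456
Numerator = 0.583 − 0.3795 = 0.2035; denominator = 1 − 0.3795 = 0.6205
φ_{22} = 0.2035 / 0.6205 = 0.328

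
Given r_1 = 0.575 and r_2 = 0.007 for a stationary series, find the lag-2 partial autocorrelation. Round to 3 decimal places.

φ_{22} = (r_2 − r_1²) / (1 − r_1²)
r_1² = (0.575)² = 0.330625
Numerator = 0.007 − 0.3306 = -0.3236; denominator = 1 − 0.3306 = 0.6694
φ_{22} = -0.3236 / 0.6694 = -0.483

-0.483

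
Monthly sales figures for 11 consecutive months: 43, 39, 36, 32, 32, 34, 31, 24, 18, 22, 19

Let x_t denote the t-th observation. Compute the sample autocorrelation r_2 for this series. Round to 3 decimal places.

0.388

Mean x̄ = (43 + 39 + 36 + 32 + 32 + 34 + 31 + 24 + 18 + 22 + 19)/11 = 30.0000
Numerator Σ_{t=1}^{9}(x_t−x̄)(x_{t+2}−x̄) = 262.0000
Denominator Σ(x_t−x̄)² = 676.0000
r_2 = 262.0000 / 676.0000 = 0.388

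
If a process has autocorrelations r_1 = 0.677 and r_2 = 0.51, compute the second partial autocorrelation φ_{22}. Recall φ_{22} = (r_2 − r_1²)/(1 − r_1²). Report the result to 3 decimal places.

0.095

φ_{22} = (r_2 − r_1²) / (1 − r_1²)
r_1² = (0.677)² = 0.458329
Numerator = 0.51 − 0.4583 = 0.0517; denominator = 1 − 0.4583 = 0.5417
φ_{22} = 0.0517 / 0.5417 = 0.095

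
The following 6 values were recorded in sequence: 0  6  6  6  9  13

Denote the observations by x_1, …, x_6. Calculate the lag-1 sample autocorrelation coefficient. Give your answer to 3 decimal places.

0.203

Mean x̄ = (0 + 6 + 6 + 6 + 9 + 13)/6 = 6.6667
Deviations from mean: -6.6667, -0.6667, -0.6667, -0.6667, 2.3333, 6.3333
Σ(x_t−x̄)(x_{t+1}−x̄) = (4.4444) + (0.4444) + (0.4444) + (-1.5556) + (14.7778) = 18.5556
Denominator Σ(x_t−x̄)² = 91.3333
r_1 = 18.5556 / 91.3333 = 0.203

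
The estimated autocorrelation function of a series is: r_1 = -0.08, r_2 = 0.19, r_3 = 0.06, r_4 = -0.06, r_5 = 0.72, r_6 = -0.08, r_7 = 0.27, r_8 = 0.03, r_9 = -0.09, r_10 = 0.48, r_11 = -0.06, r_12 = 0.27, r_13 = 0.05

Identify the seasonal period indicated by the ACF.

The largest autocorrelation is r_5 = 0.72, with a weaker echo at lag 10 (0.48); the remaining lags stay at or below 0.27.
The dominant spike at lag 5 indicates a seasonal period of 5.

5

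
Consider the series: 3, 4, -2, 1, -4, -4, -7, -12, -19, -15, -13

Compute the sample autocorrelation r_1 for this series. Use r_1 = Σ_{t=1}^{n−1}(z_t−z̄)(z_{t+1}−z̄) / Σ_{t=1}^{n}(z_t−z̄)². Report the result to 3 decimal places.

0.742

Mean z̄ = (3 + 4 − 2 + 1 − 4 − 4 − 7 − 12 − 19 − 15 − 13)/11 = -6.1818
Numerator Σ_{t=1}^{10}(z_t−z̄)(z_{t+1}−z̄) = 437.2397
Denominator Σ(z_t−z̄)² = 589.6364
r_1 = 437.2397 / 589.6364 = 0.742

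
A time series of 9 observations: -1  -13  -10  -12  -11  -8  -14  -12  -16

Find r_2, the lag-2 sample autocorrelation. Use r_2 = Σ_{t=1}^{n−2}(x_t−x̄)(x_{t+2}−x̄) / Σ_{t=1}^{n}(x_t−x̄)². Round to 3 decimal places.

0.140

Mean x̄ = (-1 − 13 − 10 − 12 − 11 − 8 − 14 − 12 − 16)/9 = -10.7778
Numerator Σ_{t=1}^{7}(x_t−x̄)(x_{t+2}−x̄) = 20.9012
Denominator Σ(x_t−x̄)² = 149.5556
r_2 = 20.9012 / 149.5556 = 0.140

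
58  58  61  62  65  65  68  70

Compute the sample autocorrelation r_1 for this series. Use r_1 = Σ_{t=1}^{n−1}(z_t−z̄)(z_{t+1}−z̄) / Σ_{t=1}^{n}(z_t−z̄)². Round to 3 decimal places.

0.614

Mean z̄ = (58 + 58 + 61 + 62 + 65 + 65 + 68 + 70)/8 = 63.3750
Deviations from mean: -5.3750, -5.3750, -2.3750, -1.3750, 1.6250, 1.6250, 4.6250, 6.6250
Σ(z_t−z̄)(z_{t+1}−z̄) = (28.8906) + (12.7656) + (3.2656) + (-2.2344) + (2.6406) + (7.5156) + (30.6406) = 83.4844
Denominator Σ(z_t−z̄)² = 135.8750
r_1 = 83.4844 / 135.8750 = 0.614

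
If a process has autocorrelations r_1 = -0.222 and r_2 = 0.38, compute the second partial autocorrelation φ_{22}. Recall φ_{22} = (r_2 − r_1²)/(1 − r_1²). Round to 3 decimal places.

0.348

φ_{22} = (r_2 − r_1²) / (1 − r_1²)
r_1² = (-0.222)² = 0.049284
Numerator = 0.38 − 0.0493 = 0.3307; denominator = 1 − 0.0493 = 0.9507
φ_{22} = 0.3307 / 0.9507 = 0.348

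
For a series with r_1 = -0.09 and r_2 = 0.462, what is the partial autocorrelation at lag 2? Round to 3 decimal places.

0.458

φ_{22} = (r_2 − r_1²) / (1 − r_1²)
r_1² = (-0.09)² = 0.0081
Numerator = 0.462 − 0.0081 = 0.4539; denominator = 1 − 0.0081 = 0.9919
φ_{22} = 0.4539 / 0.9919 = 0.458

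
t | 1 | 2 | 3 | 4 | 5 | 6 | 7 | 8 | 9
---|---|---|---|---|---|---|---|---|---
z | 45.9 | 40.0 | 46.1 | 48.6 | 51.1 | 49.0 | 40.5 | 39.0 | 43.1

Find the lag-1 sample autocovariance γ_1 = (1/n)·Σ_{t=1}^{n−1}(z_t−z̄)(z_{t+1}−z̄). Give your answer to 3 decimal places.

Mean z̄ = (45.9 + 40.0 + 46.1 + 48.6 + 51.1 + 49.0 + 40.5 + 39.0 + 43.1)/9 = 44.8111
Σ_{t=1}^{8}(z_t−z̄)(z_{t+1}−z̄) = 60.5521
γ_1 = 60.5521 / 9 = 6.728

6.728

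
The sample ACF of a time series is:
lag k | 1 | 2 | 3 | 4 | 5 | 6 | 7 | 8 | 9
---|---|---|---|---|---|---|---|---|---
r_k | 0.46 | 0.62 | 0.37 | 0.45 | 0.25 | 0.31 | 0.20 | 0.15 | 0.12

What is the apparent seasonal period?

2

The largest autocorrelation is r_2 = 0.62; the remaining lags stay at or below 0.46.
The dominant spike at lag 2 indicates a seasonal period of 2.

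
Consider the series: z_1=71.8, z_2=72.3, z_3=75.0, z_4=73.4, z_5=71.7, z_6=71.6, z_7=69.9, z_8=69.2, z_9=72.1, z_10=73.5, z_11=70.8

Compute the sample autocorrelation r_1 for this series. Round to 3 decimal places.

Mean z̄ = (71.8 + 72.3 + 75.0 + 73.4 + 71.7 + 71.6 + 69.9 + 69.2 + 72.1 + 73.5 + 70.8)/11 = 71.9364
Numerator Σ_{t=1}^{10}(z_t−z̄)(z_{t+1}−z̄) = 9.5705
Denominator Σ(z_t−z̄)² = 27.2455
r_1 = 9.5705 / 27.2455 = 0.351

0.351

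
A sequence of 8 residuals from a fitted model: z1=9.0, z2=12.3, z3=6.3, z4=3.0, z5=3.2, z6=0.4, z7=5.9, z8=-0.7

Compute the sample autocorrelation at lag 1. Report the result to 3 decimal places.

0.292

Mean z̄ = (9.0 + 12.3 + 6.3 + 3.0 + 3.2 + 0.4 + 5.9 − 0.7)/8 = 4.9250
Deviations from mean: 4.0750, 7.3750, 1.3750, -1.9250, -1.7250, -4.5250, 0.9750, -5.6250
Numerator Σ_{t=1}^{7}(z_t−z̄)(z_{t+1}−z̄) = 38.7769
Denominator Σ(z_t−z̄)² = 132.6350
r_1 = 38.7769 / 132.6350 = 0.292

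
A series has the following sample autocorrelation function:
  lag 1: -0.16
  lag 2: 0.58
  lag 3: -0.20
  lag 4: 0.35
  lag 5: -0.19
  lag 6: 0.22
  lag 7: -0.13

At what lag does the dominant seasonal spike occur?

2

The largest autocorrelation is r_2 = 0.58, with weaker echoes at lags 4 (0.35) and 6 (0.22); the remaining lags stay at or below -0.13.
The dominant spike at lag 2 indicates a seasonal period of 2.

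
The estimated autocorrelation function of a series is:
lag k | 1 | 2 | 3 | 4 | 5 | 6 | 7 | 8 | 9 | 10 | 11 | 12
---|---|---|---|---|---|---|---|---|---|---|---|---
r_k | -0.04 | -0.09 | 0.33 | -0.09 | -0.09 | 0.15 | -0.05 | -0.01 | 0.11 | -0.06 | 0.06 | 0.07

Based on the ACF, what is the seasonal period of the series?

The largest autocorrelation is r_3 = 0.33, with a weaker echo at lag 6 (0.15); the remaining lags stay at or below 0.11.
The dominant spike at lag 3 indicates a seasonal period of 3.

3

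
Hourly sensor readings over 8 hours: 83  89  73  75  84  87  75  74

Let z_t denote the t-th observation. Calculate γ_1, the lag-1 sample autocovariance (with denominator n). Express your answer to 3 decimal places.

0.250

Mean z̄ = (83 + 89 + 73 + 75 + 84 + 87 + 75 + 74)/8 = 80.0000
Σ_{t=1}^{7}(z_t−z̄)(z_{t+1}−z̄) = 2.0000
γ_1 = 2.0000 / 8 = 0.250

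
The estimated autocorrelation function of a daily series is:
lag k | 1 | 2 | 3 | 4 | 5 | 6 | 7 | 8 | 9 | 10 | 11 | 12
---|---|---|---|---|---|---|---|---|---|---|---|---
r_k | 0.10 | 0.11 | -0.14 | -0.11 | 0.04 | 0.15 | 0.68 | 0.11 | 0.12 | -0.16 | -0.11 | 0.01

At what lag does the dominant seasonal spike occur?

The largest autocorrelation is r_7 = 0.68; the remaining lags stay at or below 0.15.
The dominant spike at lag 7 indicates a seasonal period of 7.

7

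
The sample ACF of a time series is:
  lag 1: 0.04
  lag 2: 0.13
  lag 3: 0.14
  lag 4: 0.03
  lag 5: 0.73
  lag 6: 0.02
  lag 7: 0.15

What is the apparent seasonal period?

The largest autocorrelation is r_5 = 0.73; the remaining lags stay at or below 0.15.
The dominant spike at lag 5 indicates a seasonal period of 5.

5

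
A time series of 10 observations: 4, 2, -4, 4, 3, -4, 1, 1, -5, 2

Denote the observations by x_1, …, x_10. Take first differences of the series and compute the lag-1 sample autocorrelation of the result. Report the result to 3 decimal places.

First differences Δx: -2, -6, 8, -1, -7, 5, 0, -6, 7
Mean of differences = -0.2222
Numerator Σ(Δx_t−Δx̄)(Δx_{t+1}−Δx̄) = -115.6049
Denominator Σ(Δx_t−Δx̄)² = 263.5556
r_1(Δx) = -115.6049 / 263.5556 = -0.439

-0.439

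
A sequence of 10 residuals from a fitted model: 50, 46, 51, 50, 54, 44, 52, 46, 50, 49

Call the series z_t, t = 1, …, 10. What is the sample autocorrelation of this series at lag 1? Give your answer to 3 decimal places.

-0.649

Mean z̄ = (50 + 46 + 51 + 50 + 54 + 44 + 52 + 46 + 50 + 49)/10 = 49.2000
Numerator Σ_{t=1}^{9}(z_t−z̄)(z_{t+1}−z̄) = -54.2400
Denominator Σ(z_t−z̄)² = 83.6000
r_1 = -54.2400 / 83.6000 = -0.649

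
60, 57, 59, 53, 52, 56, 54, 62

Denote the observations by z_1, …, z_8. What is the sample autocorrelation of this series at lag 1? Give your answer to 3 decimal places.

0.008

Mean z̄ = (60 + 57 + 59 + 53 + 52 + 56 + 54 + 62)/8 = 56.6250
Deviations from mean: 3.3750, 0.3750, 2.3750, -3.6250, -4.6250, -0.6250, -2.6250, 5.3750
Numerator Σ_{t=1}^{7}(z_t−z̄)(z_{t+1}−z̄) = 0.7344
Denominator Σ(z_t−z̄)² = 87.8750
r_1 = 0.7344 / 87.8750 = 0.008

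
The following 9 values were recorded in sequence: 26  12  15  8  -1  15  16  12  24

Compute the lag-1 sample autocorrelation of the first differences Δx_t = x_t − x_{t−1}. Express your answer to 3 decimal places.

-0.240

First differences Δx: -14, 3, -7, -9, 16, 1, -4, 12
Mean of differences = -0.2500
Numerator Σ(Δx_t−Δx̄)(Δx_{t+1}−Δx̄) = -180.0625
Denominator Σ(Δx_t−Δx̄)² = 751.5000
r_1(Δx) = -180.0625 / 751.5000 = -0.240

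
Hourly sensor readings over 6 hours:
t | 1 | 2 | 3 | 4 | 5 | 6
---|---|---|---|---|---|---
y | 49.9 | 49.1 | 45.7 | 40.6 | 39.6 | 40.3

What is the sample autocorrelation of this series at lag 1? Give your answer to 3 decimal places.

Mean ȳ = (49.9 + 49.1 + 45.7 + 40.6 + 39.6 + 40.3)/6 = 44.2000
Numerator Σ_{t=1}^{5}(y_t−ȳ)(y_{t+1}−ȳ) = 64.3800
Denominator Σ(y_t−ȳ)² = 108.0800
r_1 = 64.3800 / 108.0800 = 0.596

0.596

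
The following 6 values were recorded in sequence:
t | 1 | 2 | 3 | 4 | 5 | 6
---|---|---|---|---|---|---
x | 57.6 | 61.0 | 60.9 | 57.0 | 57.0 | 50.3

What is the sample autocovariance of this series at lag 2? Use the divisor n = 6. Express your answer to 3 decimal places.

0.165

Mean x̄ = (57.6 + 61.0 + 60.9 + 57.0 + 57.0 + 50.3)/6 = 57.3000
Deviations: 0.3000, 3.7000, 3.6000, -0.3000, -0.3000, -7.0000
Σ_{t=1}^{4}(x_t−x̄)(x_{t+2}−x̄) = 0.9900
γ_2 = 0.9900 / 6 = 0.165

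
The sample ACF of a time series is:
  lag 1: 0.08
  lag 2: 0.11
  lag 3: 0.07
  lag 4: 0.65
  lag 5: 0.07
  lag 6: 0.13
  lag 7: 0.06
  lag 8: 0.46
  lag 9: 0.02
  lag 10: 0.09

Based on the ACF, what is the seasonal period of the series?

The largest autocorrelation is r_4 = 0.65, with a weaker echo at lag 8 (0.46); the remaining lags stay at or below 0.13.
The dominant spike at lag 4 indicates a seasonal period of 4.

4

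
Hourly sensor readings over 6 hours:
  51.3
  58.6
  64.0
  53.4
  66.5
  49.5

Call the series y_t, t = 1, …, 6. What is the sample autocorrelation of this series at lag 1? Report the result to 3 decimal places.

Mean ȳ = (51.3 + 58.6 + 64.0 + 53.4 + 66.5 + 49.5)/6 = 57.2167
Σ(y_t−ȳ)(y_{t+1}−ȳ) = (-8.1847) + (9.3836) + (-25.8897) + (-35.4314) + (-71.6364) = -131.7586
Denominator Σ(y_t−ȳ)² = 243.2283
r_1 = -131.7586 / 243.2283 = -0.542

-0.542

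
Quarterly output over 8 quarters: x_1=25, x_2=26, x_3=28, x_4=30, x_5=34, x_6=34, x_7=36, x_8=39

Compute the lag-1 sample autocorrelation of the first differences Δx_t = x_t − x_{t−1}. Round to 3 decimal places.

-0.400

First differences Δx: 1, 2, 2, 4, 0, 2, 3
Mean of differences = 2.0000
Numerator Σ(Δx_t−Δx̄)(Δx_{t+1}−Δx̄) = -4.0000
Denominator Σ(Δx_t−Δx̄)² = 10.0000
r_1(Δx) = -4.0000 / 10.0000 = -0.400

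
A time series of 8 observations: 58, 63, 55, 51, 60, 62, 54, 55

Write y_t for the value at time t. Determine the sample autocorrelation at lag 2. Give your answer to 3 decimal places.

Mean ȳ = (58 + 63 + 55 + 51 + 60 + 62 + 54 + 55)/8 = 57.2500
Deviations from mean: 0.7500, 5.7500, -2.2500, -6.2500, 2.7500, 4.7500, -3.2500, -2.2500
Σ(y_t−ȳ)(y_{t+2}−ȳ) = (-1.6875) + (-35.9375) + (-6.1875) + (-29.6875) + (-8.9375) + (-10.6875) = -93.1250
Denominator Σ(y_t−ȳ)² = 123.5000
r_2 = -93.1250 / 123.5000 = -0.754

-0.754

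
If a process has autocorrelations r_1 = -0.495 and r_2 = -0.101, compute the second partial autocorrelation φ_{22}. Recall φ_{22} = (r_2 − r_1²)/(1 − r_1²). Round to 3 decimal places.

φ_{22} = (r_2 − r_1²) / (1 − r_1²)
r_1² = (-0.495)² = 0.245025
Numerator = -0.101 − 0.2450 = -0.3460; denominator = 1 − 0.2450 = 0.7550
φ_{22} = -0.3460 / 0.7550 = -0.458

-0.458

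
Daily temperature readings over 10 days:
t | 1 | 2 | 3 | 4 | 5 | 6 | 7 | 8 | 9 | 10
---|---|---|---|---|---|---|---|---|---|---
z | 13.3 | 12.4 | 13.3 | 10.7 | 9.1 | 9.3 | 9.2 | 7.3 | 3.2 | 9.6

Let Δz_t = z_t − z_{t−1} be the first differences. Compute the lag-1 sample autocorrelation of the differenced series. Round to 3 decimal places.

First differences Δz: -0.9, 0.9, -2.6, -1.6, 0.2, -0.1, -1.9, -4.1, 6.4
Mean of differences = -0.4111
Numerator Σ(Δz_t−Δz̄)(Δz_{t+1}−Δz̄) = -21.5412
Denominator Σ(Δz_t−Δz̄)² = 70.8489
r_1(Δz) = -21.5412 / 70.8489 = -0.304

-0.304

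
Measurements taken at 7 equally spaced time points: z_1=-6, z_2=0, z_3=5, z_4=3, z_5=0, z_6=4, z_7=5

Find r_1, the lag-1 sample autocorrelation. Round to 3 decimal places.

0.146

Mean z̄ = (-6 + 0 + 5 + 3 + 0 + 4 + 5)/7 = 1.5714
Numerator Σ_{t=1}^{6}(z_t−z̄)(z_{t+1}−z̄) = 13.6735
Denominator Σ(z_t−z̄)² = 93.7143
r_1 = 13.6735 / 93.7143 = 0.146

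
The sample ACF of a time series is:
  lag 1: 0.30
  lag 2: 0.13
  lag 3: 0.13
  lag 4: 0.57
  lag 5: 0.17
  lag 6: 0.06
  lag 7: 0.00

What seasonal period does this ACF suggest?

4

The largest autocorrelation is r_4 = 0.57; the remaining lags stay at or below 0.30. The elevated value at lag 1 (0.30), dropping to 0.13 at lag 2, reflects decaying short-term dependence rather than seasonality.
The dominant spike at lag 4 indicates a seasonal period of 4.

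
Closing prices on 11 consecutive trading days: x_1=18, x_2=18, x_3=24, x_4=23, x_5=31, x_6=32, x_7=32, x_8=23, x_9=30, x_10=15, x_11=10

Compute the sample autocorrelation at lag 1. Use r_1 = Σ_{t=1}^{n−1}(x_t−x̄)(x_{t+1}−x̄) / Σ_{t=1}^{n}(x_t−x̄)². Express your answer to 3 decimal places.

Mean x̄ = (18 + 18 + 24 + 23 + 31 + 32 + 32 + 23 + 30 + 15 + 10)/11 = 23.2727
Numerator Σ_{t=1}^{10}(x_t−x̄)(x_{t+1}−x̄) = 215.1983
Denominator Σ(x_t−x̄)² = 558.1818
r_1 = 215.1983 / 558.1818 = 0.386

0.386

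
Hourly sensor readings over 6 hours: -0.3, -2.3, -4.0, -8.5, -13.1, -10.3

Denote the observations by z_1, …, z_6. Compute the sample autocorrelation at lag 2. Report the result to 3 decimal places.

Mean z̄ = (-0.3 − 2.3 − 4.0 − 8.5 − 13.1 − 10.3)/6 = -6.4167
Deviations from mean: 6.1167, 4.1167, 2.4167, -2.0833, -6.6833, -3.8833
Numerator Σ_{t=1}^{4}(z_t−z̄)(z_{t+2}−z̄) = -1.8556
Denominator Σ(z_t−z̄)² = 124.2883
r_2 = -1.8556 / 124.2883 = -0.015

-0.015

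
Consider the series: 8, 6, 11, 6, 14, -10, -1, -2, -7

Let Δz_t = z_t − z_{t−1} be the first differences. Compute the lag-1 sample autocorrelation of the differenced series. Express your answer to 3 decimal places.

First differences Δz: -2, 5, -5, 8, -24, 9, -1, -5
Mean of differences = -1.8750
Numerator Σ(Δz_t−Δz̄)(Δz_{t+1}−Δz̄) = -505.5156
Denominator Σ(Δz_t−Δz̄)² = 772.8750
r_1(Δz) = -505.5156 / 772.8750 = -0.654

-0.654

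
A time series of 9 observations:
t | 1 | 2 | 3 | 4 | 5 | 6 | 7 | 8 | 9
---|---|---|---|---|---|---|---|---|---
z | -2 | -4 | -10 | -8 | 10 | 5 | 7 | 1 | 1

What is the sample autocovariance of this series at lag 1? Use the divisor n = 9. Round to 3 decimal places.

15.667

Mean z̄ = (-2 − 4 − 10 − 8 + 10 + 5 + 7 + 1 + 1)/9 = 0.0000
Σ_{t=1}^{8}(z_t−z̄)(z_{t+1}−z̄) = 141.0000
γ_1 = 141.0000 / 9 = 15.667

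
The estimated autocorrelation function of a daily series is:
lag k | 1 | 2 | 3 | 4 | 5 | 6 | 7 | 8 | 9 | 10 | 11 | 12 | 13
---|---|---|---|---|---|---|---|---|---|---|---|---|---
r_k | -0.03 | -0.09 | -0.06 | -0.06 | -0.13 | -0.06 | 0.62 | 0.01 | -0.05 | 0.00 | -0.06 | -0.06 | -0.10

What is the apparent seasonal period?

The largest autocorrelation is r_7 = 0.62; the remaining lags stay at or below 0.01.
The dominant spike at lag 7 indicates a seasonal period of 7.

7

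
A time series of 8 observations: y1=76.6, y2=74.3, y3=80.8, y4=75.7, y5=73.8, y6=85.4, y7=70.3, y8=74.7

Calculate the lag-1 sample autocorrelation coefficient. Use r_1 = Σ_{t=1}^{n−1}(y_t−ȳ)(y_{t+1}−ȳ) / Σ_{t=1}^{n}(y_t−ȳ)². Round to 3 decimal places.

-0.519

Mean ȳ = (76.6 + 74.3 + 80.8 + 75.7 + 73.8 + 85.4 + 70.3 + 74.7)/8 = 76.4500
Deviations from mean: 0.1500, -2.1500, 4.3500, -0.7500, -2.6500, 8.9500, -6.1500, -1.7500
Numerator Σ_{t=1}^{7}(y_t−ȳ)(y_{t+1}−ȳ) = -78.9475
Denominator Σ(y_t−ȳ)² = 152.1400
r_1 = -78.9475 / 152.1400 = -0.519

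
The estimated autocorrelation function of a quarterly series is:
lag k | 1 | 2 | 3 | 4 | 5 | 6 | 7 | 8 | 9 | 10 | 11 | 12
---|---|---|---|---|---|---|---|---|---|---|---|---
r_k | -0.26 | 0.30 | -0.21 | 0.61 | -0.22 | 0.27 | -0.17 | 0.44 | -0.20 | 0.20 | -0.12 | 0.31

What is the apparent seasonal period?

4

The largest autocorrelation is r_4 = 0.61, with weaker echoes at lags 8 (0.44) and 12 (0.31); the remaining lags stay at or below 0.30.
The dominant spike at lag 4 indicates a seasonal period of 4.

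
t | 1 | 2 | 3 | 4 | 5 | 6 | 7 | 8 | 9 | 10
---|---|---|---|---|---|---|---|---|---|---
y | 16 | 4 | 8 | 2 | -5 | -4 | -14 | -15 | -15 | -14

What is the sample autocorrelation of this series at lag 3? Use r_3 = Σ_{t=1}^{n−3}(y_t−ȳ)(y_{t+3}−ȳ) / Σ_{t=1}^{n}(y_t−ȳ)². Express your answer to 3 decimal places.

0.151

Mean ȳ = (16 + 4 + 8 + 2 − 5 − 4 − 14 − 15 − 15 − 14)/10 = -3.7000
Numerator Σ_{t=1}^{7}(y_t−ȳ)(y_{t+3}−ȳ) = 164.2300
Denominator Σ(y_t−ȳ)² = 1086.1000
r_3 = 164.2300 / 1086.1000 = 0.151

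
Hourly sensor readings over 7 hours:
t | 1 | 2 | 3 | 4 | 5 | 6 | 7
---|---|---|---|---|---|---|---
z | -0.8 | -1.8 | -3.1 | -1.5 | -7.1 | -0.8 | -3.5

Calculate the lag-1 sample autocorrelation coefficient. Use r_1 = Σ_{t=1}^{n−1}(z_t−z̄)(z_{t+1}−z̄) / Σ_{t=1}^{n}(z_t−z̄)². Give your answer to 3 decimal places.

-0.481

Mean z̄ = (-0.8 − 1.8 − 3.1 − 1.5 − 7.1 − 0.8 − 3.5)/7 = -2.6571
Deviations from mean: 1.8571, 0.8571, -0.4429, 1.1571, -4.4429, 1.8571, -0.8429
Σ(z_t−z̄)(z_{t+1}−z̄) = (1.5918) + (-0.3796) + (-0.5124) + (-5.1410) + (-8.2510) + (-1.5653) = -14.2576
Denominator Σ(z_t−z̄)² = 29.6171
r_1 = -14.2576 / 29.6171 = -0.481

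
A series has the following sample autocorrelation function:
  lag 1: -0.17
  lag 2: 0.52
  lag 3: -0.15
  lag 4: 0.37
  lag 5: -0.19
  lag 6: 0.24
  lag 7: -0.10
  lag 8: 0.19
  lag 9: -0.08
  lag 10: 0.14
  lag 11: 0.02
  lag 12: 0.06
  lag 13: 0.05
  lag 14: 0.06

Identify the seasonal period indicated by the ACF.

2

The largest autocorrelation is r_2 = 0.52, with weaker echoes at lags 4 (0.37), 6 (0.24) and 8 (0.19); the remaining lags stay at or below 0.14.
The dominant spike at lag 2 indicates a seasonal period of 2.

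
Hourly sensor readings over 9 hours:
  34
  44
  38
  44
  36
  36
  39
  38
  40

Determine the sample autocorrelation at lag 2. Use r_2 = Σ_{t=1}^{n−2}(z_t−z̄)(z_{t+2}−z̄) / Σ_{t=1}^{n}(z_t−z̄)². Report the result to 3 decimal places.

Mean z̄ = (34 + 44 + 38 + 44 + 36 + 36 + 39 + 38 + 40)/9 = 38.7778
Σ(z_t−z̄)(z_{t+2}−z̄) = (3.7160) + (27.2716) + (2.1605) + (-14.5062) + (-0.6173) + (2.1605) + (0.2716) = 20.4568
Denominator Σ(z_t−z̄)² = 95.5556
r_2 = 20.4568 / 95.5556 = 0.214

0.214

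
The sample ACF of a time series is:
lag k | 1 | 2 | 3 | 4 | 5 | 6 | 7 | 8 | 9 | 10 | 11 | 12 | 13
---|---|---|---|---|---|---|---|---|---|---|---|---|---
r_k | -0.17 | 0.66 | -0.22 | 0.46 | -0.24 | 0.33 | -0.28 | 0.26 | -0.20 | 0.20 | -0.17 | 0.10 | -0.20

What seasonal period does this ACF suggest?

The largest autocorrelation is r_2 = 0.66, with weaker echoes at lags 4 (0.46), 6 (0.33), 8 (0.26) and 10 (0.20); the remaining lags stay at or below 0.10.
The dominant spike at lag 2 indicates a seasonal period of 2.

2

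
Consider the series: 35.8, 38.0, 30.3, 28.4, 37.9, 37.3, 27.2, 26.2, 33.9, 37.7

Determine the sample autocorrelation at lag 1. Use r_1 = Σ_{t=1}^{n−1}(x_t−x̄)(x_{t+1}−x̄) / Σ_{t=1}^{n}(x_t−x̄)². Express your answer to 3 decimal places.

Mean x̄ = (35.8 + 38.0 + 30.3 + 28.4 + 37.9 + 37.3 + 27.2 + 26.2 + 33.9 + 37.7)/10 = 33.2700
Numerator Σ_{t=1}^{9}(x_t−x̄)(x_{t+1}−x̄) = 25.2831
Denominator Σ(x_t−x̄)² = 205.8410
r_1 = 25.2831 / 205.8410 = 0.123

0.123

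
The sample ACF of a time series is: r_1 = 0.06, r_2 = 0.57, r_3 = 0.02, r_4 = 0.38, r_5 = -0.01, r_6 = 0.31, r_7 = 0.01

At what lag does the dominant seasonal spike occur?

2

The largest autocorrelation is r_2 = 0.57, with weaker echoes at lags 4 (0.38) and 6 (0.31); the remaining lags stay at or below 0.06.
The dominant spike at lag 2 indicates a seasonal period of 2.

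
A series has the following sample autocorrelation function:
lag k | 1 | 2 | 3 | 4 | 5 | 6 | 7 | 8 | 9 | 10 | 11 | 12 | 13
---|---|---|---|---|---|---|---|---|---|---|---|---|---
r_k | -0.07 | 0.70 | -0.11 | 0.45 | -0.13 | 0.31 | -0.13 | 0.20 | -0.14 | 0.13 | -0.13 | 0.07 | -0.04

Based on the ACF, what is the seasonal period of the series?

The largest autocorrelation is r_2 = 0.70, with weaker echoes at lags 4 (0.45), 6 (0.31) and 8 (0.20); the remaining lags stay at or below 0.13.
The dominant spike at lag 2 indicates a seasonal period of 2.

2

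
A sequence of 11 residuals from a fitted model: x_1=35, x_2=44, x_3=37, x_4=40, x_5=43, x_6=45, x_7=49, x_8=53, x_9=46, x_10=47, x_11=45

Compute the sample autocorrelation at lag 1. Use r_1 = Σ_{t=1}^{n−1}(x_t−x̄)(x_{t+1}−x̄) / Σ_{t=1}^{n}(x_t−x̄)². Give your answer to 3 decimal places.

0.403

Mean x̄ = (35 + 44 + 37 + 40 + 43 + 45 + 49 + 53 + 46 + 47 + 45)/11 = 44.0000
Numerator Σ_{t=1}^{10}(x_t−x̄)(x_{t+1}−x̄) = 108.0000
Denominator Σ(x_t−x̄)² = 268.0000
r_1 = 108.0000 / 268.0000 = 0.403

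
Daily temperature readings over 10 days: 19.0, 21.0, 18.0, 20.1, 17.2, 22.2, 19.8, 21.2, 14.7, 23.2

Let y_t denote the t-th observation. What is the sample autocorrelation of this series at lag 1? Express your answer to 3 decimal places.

-0.627

Mean ȳ = (19.0 + 21.0 + 18.0 + 20.1 + 17.2 + 22.2 + 19.8 + 21.2 + 14.7 + 23.2)/10 = 19.6400
Numerator Σ_{t=1}^{9}(y_t−ȳ)(y_{t+1}−ȳ) = -35.8576
Denominator Σ(y_t−ȳ)² = 57.2040
r_1 = -35.8576 / 57.2040 = -0.627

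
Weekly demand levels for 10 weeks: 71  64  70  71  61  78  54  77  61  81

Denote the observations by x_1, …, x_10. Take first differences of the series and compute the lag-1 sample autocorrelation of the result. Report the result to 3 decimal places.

-0.837

First differences Δx: -7, 6, 1, -10, 17, -24, 23, -16, 20
Mean of differences = 1.1111
Numerator Σ(Δx_t−Δx̄)(Δx_{t+1}−Δx̄) = -1861.9012
Denominator Σ(Δx_t−Δx̄)² = 2224.8889
r_1(Δx) = -1861.9012 / 2224.8889 = -0.837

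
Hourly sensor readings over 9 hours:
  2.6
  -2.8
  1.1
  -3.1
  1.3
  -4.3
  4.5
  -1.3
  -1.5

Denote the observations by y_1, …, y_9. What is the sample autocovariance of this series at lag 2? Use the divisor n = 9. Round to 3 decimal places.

3.388

Mean ȳ = (2.6 − 2.8 + 1.1 − 3.1 + 1.3 − 4.3 + 4.5 − 1.3 − 1.5)/9 = -0.3889
Σ_{t=1}^{7}(y_t−ȳ)(y_{t+2}−ȳ) = 30.4931
γ_2 = 30.4931 / 9 = 3.388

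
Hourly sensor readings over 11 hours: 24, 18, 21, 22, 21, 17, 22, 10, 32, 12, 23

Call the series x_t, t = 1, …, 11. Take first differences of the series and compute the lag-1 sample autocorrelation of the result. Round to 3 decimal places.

-0.822

First differences Δx: -6, 3, 1, -1, -4, 5, -12, 22, -20, 11
Mean of differences = -0.1000
Numerator Σ(Δx_t−Δx̄)(Δx_{t+1}−Δx̄) = -1016.6100
Denominator Σ(Δx_t−Δx̄)² = 1236.9000
r_1(Δx) = -1016.6100 / 1236.9000 = -0.822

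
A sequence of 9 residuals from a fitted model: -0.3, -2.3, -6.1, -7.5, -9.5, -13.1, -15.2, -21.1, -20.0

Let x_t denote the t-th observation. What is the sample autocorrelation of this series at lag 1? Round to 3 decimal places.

0.685

Mean x̄ = (-0.3 − 2.3 − 6.1 − 7.5 − 9.5 − 13.1 − 15.2 − 21.1 − 20.0)/9 = -10.5667
Numerator Σ_{t=1}^{8}(x_t−x̄)(x_{t+1}−x̄) = 295.9689
Denominator Σ(x_t−x̄)² = 432.0600
r_1 = 295.9689 / 432.0600 = 0.685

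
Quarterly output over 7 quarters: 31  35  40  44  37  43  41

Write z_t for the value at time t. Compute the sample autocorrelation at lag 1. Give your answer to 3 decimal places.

Mean z̄ = (31 + 35 + 40 + 44 + 37 + 43 + 41)/7 = 38.7143
Deviations from mean: -7.7143, -3.7143, 1.2857, 5.2857, -1.7143, 4.2857, 2.2857
Numerator Σ_{t=1}^{6}(z_t−z̄)(z_{t+1}−z̄) = 24.0612
Denominator Σ(z_t−z̄)² = 129.4286
r_1 = 24.0612 / 129.4286 = 0.186

0.186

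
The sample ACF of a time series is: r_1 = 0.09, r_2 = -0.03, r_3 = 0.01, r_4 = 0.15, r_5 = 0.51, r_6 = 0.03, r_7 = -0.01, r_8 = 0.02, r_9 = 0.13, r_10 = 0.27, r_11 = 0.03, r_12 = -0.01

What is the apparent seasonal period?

The largest autocorrelation is r_5 = 0.51, with a weaker echo at lag 10 (0.27); the remaining lags stay at or below 0.15.
The dominant spike at lag 5 indicates a seasonal period of 5.

5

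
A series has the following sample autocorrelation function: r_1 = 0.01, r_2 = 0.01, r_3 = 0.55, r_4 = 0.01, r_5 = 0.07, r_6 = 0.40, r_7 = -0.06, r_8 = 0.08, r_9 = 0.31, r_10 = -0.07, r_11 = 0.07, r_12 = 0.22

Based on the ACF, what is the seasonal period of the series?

The largest autocorrelation is r_3 = 0.55, with weaker echoes at lags 6 (0.40), 9 (0.31) and 12 (0.22); the remaining lags stay at or below 0.08.
The dominant spike at lag 3 indicates a seasonal period of 3.

3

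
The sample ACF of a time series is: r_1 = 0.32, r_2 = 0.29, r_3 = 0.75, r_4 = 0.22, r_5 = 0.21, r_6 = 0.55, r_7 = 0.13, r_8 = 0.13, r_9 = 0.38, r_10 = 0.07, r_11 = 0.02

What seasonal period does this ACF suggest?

3

The largest autocorrelation is r_3 = 0.75, with weaker echoes at lags 6 (0.55) and 9 (0.38); the remaining lags stay at or below 0.32. The elevated value at lag 1 (0.32), dropping to 0.29 at lag 2, reflects decaying short-term dependence rather than seasonality.
The dominant spike at lag 3 indicates a seasonal period of 3.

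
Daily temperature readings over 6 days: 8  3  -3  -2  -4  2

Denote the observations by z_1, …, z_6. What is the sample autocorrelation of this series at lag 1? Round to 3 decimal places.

Mean z̄ = (8 + 3 − 3 − 2 − 4 + 2)/6 = 0.6667
Deviations from mean: 7.3333, 2.3333, -3.6667, -2.6667, -4.6667, 1.3333
Σ(z_t−z̄)(z_{t+1}−z̄) = (17.1111) + (-8.5556) + (9.7778) + (12.4444) + (-6.2222) = 24.5556
Denominator Σ(z_t−z̄)² = 103.3333
r_1 = 24.5556 / 103.3333 = 0.238

0.238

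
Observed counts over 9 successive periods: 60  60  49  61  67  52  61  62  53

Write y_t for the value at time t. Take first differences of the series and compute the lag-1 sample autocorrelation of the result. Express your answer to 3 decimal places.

First differences Δy: 0, -11, 12, 6, -15, 9, 1, -9
Mean of differences = -0.8750
Numerator Σ(Δy_t−Δȳ)(Δy_{t+1}−Δȳ) = -284.0156
Denominator Σ(Δy_t−Δȳ)² = 682.8750
r_1(Δy) = -284.0156 / 682.8750 = -0.416

-0.416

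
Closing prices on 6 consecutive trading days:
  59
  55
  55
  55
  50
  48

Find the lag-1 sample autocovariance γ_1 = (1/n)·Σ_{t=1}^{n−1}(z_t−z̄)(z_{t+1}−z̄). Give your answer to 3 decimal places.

4.426

Mean z̄ = (59 + 55 + 55 + 55 + 50 + 48)/6 = 53.6667
Deviations: 5.3333, 1.3333, 1.3333, 1.3333, -3.6667, -5.6667
Σ_{t=1}^{5}(z_t−z̄)(z_{t+1}−z̄) = 26.5556
γ_1 = 26.5556 / 6 = 4.426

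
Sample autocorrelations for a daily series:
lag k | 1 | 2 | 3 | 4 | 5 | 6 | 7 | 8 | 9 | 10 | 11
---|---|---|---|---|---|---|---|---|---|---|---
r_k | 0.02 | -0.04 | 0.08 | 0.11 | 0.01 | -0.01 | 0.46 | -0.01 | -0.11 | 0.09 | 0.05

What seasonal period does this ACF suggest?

7

The largest autocorrelation is r_7 = 0.46; the remaining lags stay at or below 0.11.
The dominant spike at lag 7 indicates a seasonal period of 7.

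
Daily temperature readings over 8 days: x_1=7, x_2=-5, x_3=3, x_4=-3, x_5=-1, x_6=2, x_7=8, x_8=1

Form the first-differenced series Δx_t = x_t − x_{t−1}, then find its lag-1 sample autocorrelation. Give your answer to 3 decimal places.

First differences Δx: -12, 8, -6, 2, 3, 6, -7
Mean of differences = -0.8571
Numerator Σ(Δx_t−Δx̄)(Δx_{t+1}−Δx̄) = -163.5918
Denominator Σ(Δx_t−Δx̄)² = 336.8571
r_1(Δx) = -163.5918 / 336.8571 = -0.486

-0.486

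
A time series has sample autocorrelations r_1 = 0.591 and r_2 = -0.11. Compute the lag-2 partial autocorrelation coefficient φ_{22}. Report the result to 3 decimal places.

φ_{22} = (r_2 − r_1²) / (1 − r_1²)
r_1² = (0.591)² = 0.349281
Numerator = -0.11 − 0.3493 = -0.4593; denominator = 1 − 0.3493 = 0.6507
φ_{22} = -0.4593 / 0.6507 = -0.706

-0.706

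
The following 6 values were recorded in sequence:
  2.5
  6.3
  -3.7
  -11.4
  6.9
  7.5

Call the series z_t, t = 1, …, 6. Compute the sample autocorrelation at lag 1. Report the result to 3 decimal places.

Mean z̄ = (2.5 + 6.3 − 3.7 − 11.4 + 6.9 + 7.5)/6 = 1.3500
Deviations from mean: 1.1500, 4.9500, -5.0500, -12.7500, 5.5500, 6.1500
Σ(z_t−z̄)(z_{t+1}−z̄) = (5.6925) + (-24.9975) + (64.3875) + (-70.7625) + (34.1325) = 8.4525
Denominator Σ(z_t−z̄)² = 282.5150
r_1 = 8.4525 / 282.5150 = 0.030

0.030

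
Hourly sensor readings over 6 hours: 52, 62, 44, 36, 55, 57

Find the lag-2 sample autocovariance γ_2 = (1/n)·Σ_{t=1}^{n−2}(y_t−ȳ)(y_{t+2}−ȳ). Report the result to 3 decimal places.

-48.333

Mean ȳ = (52 + 62 + 44 + 36 + 55 + 57)/6 = 51.0000
Deviations: 1.0000, 11.0000, -7.0000, -15.0000, 4.0000, 6.0000
Σ_{t=1}^{4}(y_t−ȳ)(y_{t+2}−ȳ) = -290.0000
γ_2 = -290.0000 / 6 = -48.333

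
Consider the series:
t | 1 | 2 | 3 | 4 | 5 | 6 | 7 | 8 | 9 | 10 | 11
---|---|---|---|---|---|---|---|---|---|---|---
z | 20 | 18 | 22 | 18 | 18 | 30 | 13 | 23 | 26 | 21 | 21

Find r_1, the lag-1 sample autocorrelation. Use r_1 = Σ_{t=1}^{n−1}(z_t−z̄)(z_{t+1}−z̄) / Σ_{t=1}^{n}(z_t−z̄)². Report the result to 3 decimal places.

Mean z̄ = (20 + 18 + 22 + 18 + 18 + 30 + 13 + 23 + 26 + 21 + 21)/11 = 20.9091
Numerator Σ_{t=1}^{10}(z_t−z̄)(z_{t+1}−z̄) = -99.0083
Denominator Σ(z_t−z̄)² = 202.9091
r_1 = -99.0083 / 202.9091 = -0.488

-0.488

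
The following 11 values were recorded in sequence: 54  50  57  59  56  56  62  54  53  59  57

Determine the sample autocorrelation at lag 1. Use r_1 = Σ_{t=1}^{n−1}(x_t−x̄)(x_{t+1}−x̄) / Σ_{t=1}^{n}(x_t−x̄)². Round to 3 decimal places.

Mean x̄ = (54 + 50 + 57 + 59 + 56 + 56 + 62 + 54 + 53 + 59 + 57)/11 = 56.0909
Numerator Σ_{t=1}^{10}(x_t−x̄)(x_{t+1}−x̄) = -3.1901
Denominator Σ(x_t−x̄)² = 108.9091
r_1 = -3.1901 / 108.9091 = -0.029

-0.029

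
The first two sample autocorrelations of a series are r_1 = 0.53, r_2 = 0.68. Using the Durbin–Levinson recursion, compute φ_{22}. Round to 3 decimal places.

φ_{22} = (r_2 − r_1²) / (1 − r_1²)
r_1² = (0.53)² = 0.2809
Numerator = 0.68 − 0.2809 = 0.3991; denominator = 1 − 0.2809 = 0.7191
φ_{22} = 0.3991 / 0.7191 = 0.555

0.555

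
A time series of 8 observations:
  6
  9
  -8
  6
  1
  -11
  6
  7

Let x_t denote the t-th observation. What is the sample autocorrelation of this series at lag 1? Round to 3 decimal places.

-0.268

Mean x̄ = (6 + 9 − 8 + 6 + 1 − 11 + 6 + 7)/8 = 2.0000
Σ(x_t−x̄)(x_{t+1}−x̄) = (28.0000) + (-70.0000) + (-40.0000) + (-4.0000) + (13.0000) + (-52.0000) + (20.0000) = -105.0000
Denominator Σ(x_t−x̄)² = 392.0000
r_1 = -105.0000 / 392.0000 = -0.268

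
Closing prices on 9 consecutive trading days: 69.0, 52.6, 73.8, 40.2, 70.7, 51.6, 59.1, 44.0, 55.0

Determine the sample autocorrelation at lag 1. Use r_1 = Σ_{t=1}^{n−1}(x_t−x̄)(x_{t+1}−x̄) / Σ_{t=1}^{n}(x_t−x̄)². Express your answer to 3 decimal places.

-0.645

Mean x̄ = (69.0 + 52.6 + 73.8 + 40.2 + 70.7 + 51.6 + 59.1 + 44.0 + 55.0)/9 = 57.3333
Numerator Σ_{t=1}^{8}(x_t−x̄)(x_{t+1}−x̄) = -723.5178
Denominator Σ(x_t−x̄)² = 1121.1000
r_1 = -723.5178 / 1121.1000 = -0.645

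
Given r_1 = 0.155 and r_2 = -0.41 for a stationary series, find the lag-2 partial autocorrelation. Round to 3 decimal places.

-0.445

φ_{22} = (r_2 − r_1²) / (1 − r_1²)
r_1² = (0.155)² = 0.024025
Numerator = -0.41 − 0.0240 = -0.4340; denominator = 1 − 0.0240 = 0.9760
φ_{22} = -0.4340 / 0.9760 = -0.445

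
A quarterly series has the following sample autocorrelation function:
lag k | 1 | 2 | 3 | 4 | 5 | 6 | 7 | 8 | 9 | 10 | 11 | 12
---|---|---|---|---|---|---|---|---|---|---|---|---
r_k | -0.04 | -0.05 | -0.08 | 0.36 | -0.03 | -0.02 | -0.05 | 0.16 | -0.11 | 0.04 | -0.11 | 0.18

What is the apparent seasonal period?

The largest autocorrelation is r_4 = 0.36, with weaker echoes at lags 8 (0.16) and 12 (0.18); the remaining lags stay at or below 0.04.
The dominant spike at lag 4 indicates a seasonal period of 4.

4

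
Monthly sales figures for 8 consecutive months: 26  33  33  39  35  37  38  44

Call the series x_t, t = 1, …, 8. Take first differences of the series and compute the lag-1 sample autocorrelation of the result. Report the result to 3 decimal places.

First differences Δx: 7, 0, 6, -4, 2, 1, 6
Mean of differences = 2.5714
Numerator Σ(Δx_t−Δx̄)(Δx_{t+1}−Δx̄) = -43.4694
Denominator Σ(Δx_t−Δx̄)² = 95.7143
r_1(Δx) = -43.4694 / 95.7143 = -0.454

-0.454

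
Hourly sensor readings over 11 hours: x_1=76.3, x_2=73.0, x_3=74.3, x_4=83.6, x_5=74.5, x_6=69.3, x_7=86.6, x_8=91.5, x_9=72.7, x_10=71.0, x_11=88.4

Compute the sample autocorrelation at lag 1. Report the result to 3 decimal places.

-0.079

Mean x̄ = (76.3 + 73.0 + 74.3 + 83.6 + 74.5 + 69.3 + 86.6 + 91.5 + 72.7 + 71.0 + 88.4)/11 = 78.2909
Numerator Σ_{t=1}^{10}(x_t−x̄)(x_{t+1}−x̄) = -47.3246
Denominator Σ(x_t−x̄)² = 601.4091
r_1 = -47.3246 / 601.4091 = -0.079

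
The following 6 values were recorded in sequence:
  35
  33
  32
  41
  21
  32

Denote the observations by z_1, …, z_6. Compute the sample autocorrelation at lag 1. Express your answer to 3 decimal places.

-0.453

Mean z̄ = (35 + 33 + 32 + 41 + 21 + 32)/6 = 32.3333
Σ(z_t−z̄)(z_{t+1}−z̄) = (1.7778) + (-0.2222) + (-2.8889) + (-98.2222) + (3.7778) = -95.7778
Denominator Σ(z_t−z̄)² = 211.3333
r_1 = -95.7778 / 211.3333 = -0.453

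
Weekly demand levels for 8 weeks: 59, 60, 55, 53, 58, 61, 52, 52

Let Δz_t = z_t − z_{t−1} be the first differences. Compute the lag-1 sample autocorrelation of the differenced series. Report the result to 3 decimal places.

-0.188

First differences Δz: 1, -5, -2, 5, 3, -9, 0
Mean of differences = -1.0000
Numerator Σ(Δz_t−Δz̄)(Δz_{t+1}−Δz̄) = -26.0000
Denominator Σ(Δz_t−Δz̄)² = 138.0000
r_1(Δz) = -26.0000 / 138.0000 = -0.188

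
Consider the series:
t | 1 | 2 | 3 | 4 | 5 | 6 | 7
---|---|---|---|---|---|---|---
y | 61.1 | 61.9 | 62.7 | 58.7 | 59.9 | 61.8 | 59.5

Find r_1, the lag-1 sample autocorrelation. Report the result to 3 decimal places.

-0.147

Mean ȳ = (61.1 + 61.9 + 62.7 + 58.7 + 59.9 + 61.8 + 59.5)/7 = 60.8000
Deviations from mean: 0.3000, 1.1000, 1.9000, -2.1000, -0.9000, 1.0000, -1.3000
Numerator Σ_{t=1}^{6}(y_t−ȳ)(y_{t+1}−ȳ) = -1.8800
Denominator Σ(y_t−ȳ)² = 12.8200
r_1 = -1.8800 / 12.8200 = -0.147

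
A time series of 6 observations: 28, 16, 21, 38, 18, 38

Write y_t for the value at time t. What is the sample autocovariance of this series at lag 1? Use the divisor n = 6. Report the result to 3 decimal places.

Mean ȳ = (28 + 16 + 21 + 38 + 18 + 38)/6 = 26.5000
Σ_{t=1}^{5}(y_t−ȳ)(y_{t+1}−ȳ) = -216.7500
γ_1 = -216.7500 / 6 = -36.125

-36.125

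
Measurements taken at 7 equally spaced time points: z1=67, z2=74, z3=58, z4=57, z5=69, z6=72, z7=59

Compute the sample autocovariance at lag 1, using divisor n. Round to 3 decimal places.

Mean z̄ = (67 + 74 + 58 + 57 + 69 + 72 + 59)/7 = 65.1429
Σ_{t=1}^{6}(z_t−z̄)(z_{t+1}−z̄) = -35.7347
γ_1 = -35.7347 / 7 = -5.105

-5.105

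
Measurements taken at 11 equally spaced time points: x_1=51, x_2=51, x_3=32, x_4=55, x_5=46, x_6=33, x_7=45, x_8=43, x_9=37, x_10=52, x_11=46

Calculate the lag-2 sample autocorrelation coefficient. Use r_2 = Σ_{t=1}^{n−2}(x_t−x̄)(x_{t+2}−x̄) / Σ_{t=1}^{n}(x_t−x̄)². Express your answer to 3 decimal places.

Mean x̄ = (51 + 51 + 32 + 55 + 46 + 33 + 45 + 43 + 37 + 52 + 46)/11 = 44.6364
Numerator Σ_{t=1}^{9}(x_t−x̄)(x_{t+2}−x̄) = -157.9917
Denominator Σ(x_t−x̄)² = 602.5455
r_2 = -157.9917 / 602.5455 = -0.262

-0.262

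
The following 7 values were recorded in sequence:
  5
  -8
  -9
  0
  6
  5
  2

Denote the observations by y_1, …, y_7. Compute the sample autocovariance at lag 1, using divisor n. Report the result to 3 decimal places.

Mean ȳ = (5 − 8 − 9 + 0 + 6 + 5 + 2)/7 = 0.1429
Deviations: 4.8571, -8.1429, -9.1429, -0.1429, 5.8571, 4.8571, 1.8571
Σ_{t=1}^{6}(y_t−ȳ)(y_{t+1}−ȳ) = 72.8367
γ_1 = 72.8367 / 7 = 10.405

10.405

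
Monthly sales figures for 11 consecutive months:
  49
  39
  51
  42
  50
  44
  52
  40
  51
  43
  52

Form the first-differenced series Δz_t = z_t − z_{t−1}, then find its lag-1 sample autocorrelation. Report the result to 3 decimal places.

First differences Δz: -10, 12, -9, 8, -6, 8, -12, 11, -8, 9
Mean of differences = 0.3000
Numerator Σ(Δz_t−Δz̄)(Δz_{t+1}−Δz̄) = -785.2900
Denominator Σ(Δz_t−Δz̄)² = 898.1000
r_1(Δz) = -785.2900 / 898.1000 = -0.874

-0.874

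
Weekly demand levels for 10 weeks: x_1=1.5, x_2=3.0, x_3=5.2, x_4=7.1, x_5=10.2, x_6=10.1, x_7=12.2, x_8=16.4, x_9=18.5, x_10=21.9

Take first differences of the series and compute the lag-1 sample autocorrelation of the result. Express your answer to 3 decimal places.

First differences Δx: 1.5, 2.2, 1.9, 3.1, -0.1, 2.1, 4.2, 2.1, 3.4
Mean of differences = 2.2667
Numerator Σ(Δx_t−Δx̄)(Δx_{t+1}−Δx̄) = -2.6411
Denominator Σ(Δx_t−Δx̄)² = 12.1000
r_1(Δx) = -2.6411 / 12.1000 = -0.218

-0.218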